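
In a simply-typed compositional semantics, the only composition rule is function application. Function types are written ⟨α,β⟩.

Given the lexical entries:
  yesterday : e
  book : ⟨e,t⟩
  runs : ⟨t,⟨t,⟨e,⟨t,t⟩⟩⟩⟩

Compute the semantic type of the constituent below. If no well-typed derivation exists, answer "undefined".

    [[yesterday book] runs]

[yesterday book]: functor book : ⟨e,t⟩, argument yesterday : e; result t.
[[yesterday book] runs]: functor runs : ⟨t,⟨t,⟨e,⟨t,t⟩⟩⟩⟩, argument [yesterday book] : t; result ⟨t,⟨e,⟨t,t⟩⟩⟩.

⟨t,⟨e,⟨t,t⟩⟩⟩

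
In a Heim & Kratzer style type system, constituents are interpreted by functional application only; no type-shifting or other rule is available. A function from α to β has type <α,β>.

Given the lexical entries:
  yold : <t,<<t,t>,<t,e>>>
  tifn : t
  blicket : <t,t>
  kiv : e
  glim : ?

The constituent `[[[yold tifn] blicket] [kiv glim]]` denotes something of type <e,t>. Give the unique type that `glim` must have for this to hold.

<e,<<t,e>,<e,t>>>

[[[yold tifn] blicket] [kiv glim]] must have type <e,t>. The sister [[yold tifn] blicket] has type <t,e>; that is not a function onto <e,t>, so [kiv glim] must be the functor, of type <<t,e>,<e,t>>.
[kiv glim] must have type <<t,e>,<e,t>>. The sister kiv has type e; that is not a function onto <<t,e>,<e,t>>, so glim must be the functor, of type <e,<<t,e>,<e,t>>>.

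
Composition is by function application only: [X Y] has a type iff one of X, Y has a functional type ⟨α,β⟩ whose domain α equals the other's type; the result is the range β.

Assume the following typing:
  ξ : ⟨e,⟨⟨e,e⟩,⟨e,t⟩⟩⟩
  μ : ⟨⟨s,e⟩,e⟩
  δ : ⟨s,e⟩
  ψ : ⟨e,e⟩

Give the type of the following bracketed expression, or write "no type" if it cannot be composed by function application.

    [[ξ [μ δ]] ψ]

⟨e,t⟩

[μ δ] — μ of type ⟨⟨s,e⟩,e⟩ combines with δ of type ⟨s,e⟩: type e.
[ξ [μ δ]] — ξ of type ⟨e,⟨⟨e,e⟩,⟨e,t⟩⟩⟩ combines with [μ δ] of type e: type ⟨⟨e,e⟩,⟨e,t⟩⟩.
[[ξ [μ δ]] ψ] — [ξ [μ δ]] of type ⟨⟨e,e⟩,⟨e,t⟩⟩ combines with ψ of type ⟨e,e⟩: type ⟨e,t⟩.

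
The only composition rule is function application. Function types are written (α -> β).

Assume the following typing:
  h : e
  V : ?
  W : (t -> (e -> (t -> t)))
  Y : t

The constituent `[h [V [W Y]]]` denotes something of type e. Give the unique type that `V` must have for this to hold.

((e -> (t -> t)) -> (e -> e))

[h [V [W Y]]] must have type e. The sister h has type e; that is not a function onto e, so [V [W Y]] must be the functor, of type (e -> e).
[V [W Y]] must have type (e -> e). The sister [W Y] has type (e -> (t -> t)); that is not a function onto (e -> e), so V must be the functor, of type ((e -> (t -> t)) -> (e -> e)).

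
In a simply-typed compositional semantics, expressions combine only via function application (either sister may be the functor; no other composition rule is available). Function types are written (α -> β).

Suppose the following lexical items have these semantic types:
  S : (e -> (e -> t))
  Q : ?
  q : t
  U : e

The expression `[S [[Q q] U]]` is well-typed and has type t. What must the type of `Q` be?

For [S [[Q q] U]] to have type t with S of type (e -> (e -> t)), [[Q q] U] must be the function: [[Q q] U] : ((e -> (e -> t)) -> t).
For [[Q q] U] to have type ((e -> (e -> t)) -> t) with U of type e, [Q q] must be the function: [Q q] : (e -> ((e -> (e -> t)) -> t)).
For [Q q] to have type (e -> ((e -> (e -> t)) -> t)) with q of type t, Q must be the function: Q : (t -> (e -> ((e -> (e -> t)) -> t))).

(t -> (e -> ((e -> (e -> t)) -> t)))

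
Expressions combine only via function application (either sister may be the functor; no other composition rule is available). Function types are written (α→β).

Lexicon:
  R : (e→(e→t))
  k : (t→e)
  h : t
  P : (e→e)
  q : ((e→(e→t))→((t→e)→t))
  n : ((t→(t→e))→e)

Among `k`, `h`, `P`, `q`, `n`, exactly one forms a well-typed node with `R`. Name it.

k : (t→e) — does not combine with R.
h : t — does not combine with R.
P : (e→e) — does not combine with R.
q — combines: q : ((e→(e→t))→((t→e)→t)) takes R : (e→(e→t)) as argument, giving ((t→e)→t).
n : ((t→(t→e))→e) — does not combine with R.

q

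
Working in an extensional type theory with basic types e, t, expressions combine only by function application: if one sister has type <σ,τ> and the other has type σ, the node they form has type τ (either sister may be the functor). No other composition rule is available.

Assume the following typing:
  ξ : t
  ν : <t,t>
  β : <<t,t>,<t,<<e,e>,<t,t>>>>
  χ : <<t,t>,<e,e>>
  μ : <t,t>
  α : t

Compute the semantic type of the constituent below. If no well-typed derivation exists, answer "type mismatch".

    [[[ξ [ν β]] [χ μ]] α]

t

[ν β] — β of type <<t,t>,<t,<<e,e>,<t,t>>>> combines with ν of type <t,t>: type <t,<<e,e>,<t,t>>>.
[ξ [ν β]] — [ν β] of type <t,<<e,e>,<t,t>>> combines with ξ of type t: type <<e,e>,<t,t>>.
[χ μ] — χ of type <<t,t>,<e,e>> combines with μ of type <t,t>: type <e,e>.
[[ξ [ν β]] [χ μ]] — [ξ [ν β]] of type <<e,e>,<t,t>> combines with [χ μ] of type <e,e>: type <t,t>.
[[[ξ [ν β]] [χ μ]] α] — [[ξ [ν β]] [χ μ]] of type <t,t> combines with α of type t: type t.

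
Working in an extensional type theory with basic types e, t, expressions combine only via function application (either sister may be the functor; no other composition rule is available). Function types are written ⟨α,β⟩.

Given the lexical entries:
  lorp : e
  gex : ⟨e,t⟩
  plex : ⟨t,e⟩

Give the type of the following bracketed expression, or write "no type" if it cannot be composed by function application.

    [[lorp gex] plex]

e

[lorp gex]: ⟨e,t⟩ applied to e yields t.
[[lorp gex] plex]: ⟨t,e⟩ applied to t yields e.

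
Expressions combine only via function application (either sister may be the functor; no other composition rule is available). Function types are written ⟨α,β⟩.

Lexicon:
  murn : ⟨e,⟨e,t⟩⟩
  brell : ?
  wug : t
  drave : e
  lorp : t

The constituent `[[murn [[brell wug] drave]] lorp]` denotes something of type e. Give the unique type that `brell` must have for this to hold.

⟨t,⟨e,⟨⟨e,⟨e,t⟩⟩,⟨t,e⟩⟩⟩⟩

[[murn [[brell wug] drave]] lorp] is required to be e. lorp : t cannot yield e as functor, so [murn [[brell wug] drave]] : ⟨t,e⟩.
[murn [[brell wug] drave]] is required to be ⟨t,e⟩. murn : ⟨e,⟨e,t⟩⟩ cannot yield ⟨t,e⟩ as functor, so [[brell wug] drave] : ⟨⟨e,⟨e,t⟩⟩,⟨t,e⟩⟩.
[[brell wug] drave] is required to be ⟨⟨e,⟨e,t⟩⟩,⟨t,e⟩⟩. drave : e cannot yield ⟨⟨e,⟨e,t⟩⟩,⟨t,e⟩⟩ as functor, so [brell wug] : ⟨e,⟨⟨e,⟨e,t⟩⟩,⟨t,e⟩⟩⟩.
[brell wug] is required to be ⟨e,⟨⟨e,⟨e,t⟩⟩,⟨t,e⟩⟩⟩. wug : t cannot yield ⟨e,⟨⟨e,⟨e,t⟩⟩,⟨t,e⟩⟩⟩ as functor, so brell : ⟨t,⟨e,⟨⟨e,⟨e,t⟩⟩,⟨t,e⟩⟩⟩⟩.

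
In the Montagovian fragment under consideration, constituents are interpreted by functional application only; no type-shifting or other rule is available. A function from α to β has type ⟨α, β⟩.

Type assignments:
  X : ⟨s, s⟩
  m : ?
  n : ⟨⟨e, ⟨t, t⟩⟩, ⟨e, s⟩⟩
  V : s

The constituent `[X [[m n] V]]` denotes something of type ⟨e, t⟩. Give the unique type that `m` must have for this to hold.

At [X [[m n] V]] (required: ⟨e, t⟩): X is ⟨s, s⟩, which is not a function with range ⟨e, t⟩; hence [[m n] V] is the functor — type ⟨⟨s, s⟩, ⟨e, t⟩⟩.
At [[m n] V] (required: ⟨⟨s, s⟩, ⟨e, t⟩⟩): V is s, which is not a function with range ⟨⟨s, s⟩, ⟨e, t⟩⟩; hence [m n] is the functor — type ⟨s, ⟨⟨s, s⟩, ⟨e, t⟩⟩⟩.
At [m n] (required: ⟨s, ⟨⟨s, s⟩, ⟨e, t⟩⟩⟩): n is ⟨⟨e, ⟨t, t⟩⟩, ⟨e, s⟩⟩, which is not a function with range ⟨s, ⟨⟨s, s⟩, ⟨e, t⟩⟩⟩; hence m is the functor — type ⟨⟨⟨e, ⟨t, t⟩⟩, ⟨e, s⟩⟩, ⟨s, ⟨⟨s, s⟩, ⟨e, t⟩⟩⟩⟩.

⟨⟨⟨e, ⟨t, t⟩⟩, ⟨e, s⟩⟩, ⟨s, ⟨⟨s, s⟩, ⟨e, t⟩⟩⟩⟩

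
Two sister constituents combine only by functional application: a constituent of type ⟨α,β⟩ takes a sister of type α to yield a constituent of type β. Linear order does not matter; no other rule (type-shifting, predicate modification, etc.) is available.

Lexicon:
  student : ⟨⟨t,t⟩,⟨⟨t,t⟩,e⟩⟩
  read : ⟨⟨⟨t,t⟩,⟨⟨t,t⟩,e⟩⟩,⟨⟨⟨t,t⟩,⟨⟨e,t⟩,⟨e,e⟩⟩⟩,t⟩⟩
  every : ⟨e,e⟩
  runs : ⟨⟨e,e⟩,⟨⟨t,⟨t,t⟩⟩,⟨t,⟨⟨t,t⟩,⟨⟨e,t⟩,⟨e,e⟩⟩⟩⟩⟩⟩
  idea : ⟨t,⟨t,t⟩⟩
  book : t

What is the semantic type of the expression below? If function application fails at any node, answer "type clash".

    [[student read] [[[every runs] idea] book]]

[student read]: read is ⟨⟨⟨t,t⟩,⟨⟨t,t⟩,e⟩⟩,⟨⟨⟨t,t⟩,⟨⟨e,t⟩,⟨e,e⟩⟩⟩,t⟩⟩, student is ⟨⟨t,t⟩,⟨⟨t,t⟩,e⟩⟩; result ⟨⟨⟨t,t⟩,⟨⟨e,t⟩,⟨e,e⟩⟩⟩,t⟩.
[every runs]: runs is ⟨⟨e,e⟩,⟨⟨t,⟨t,t⟩⟩,⟨t,⟨⟨t,t⟩,⟨⟨e,t⟩,⟨e,e⟩⟩⟩⟩⟩⟩, every is ⟨e,e⟩; result ⟨⟨t,⟨t,t⟩⟩,⟨t,⟨⟨t,t⟩,⟨⟨e,t⟩,⟨e,e⟩⟩⟩⟩⟩.
[[every runs] idea]: [every runs] is ⟨⟨t,⟨t,t⟩⟩,⟨t,⟨⟨t,t⟩,⟨⟨e,t⟩,⟨e,e⟩⟩⟩⟩⟩, idea is ⟨t,⟨t,t⟩⟩; result ⟨t,⟨⟨t,t⟩,⟨⟨e,t⟩,⟨e,e⟩⟩⟩⟩.
[[[every runs] idea] book]: [[every runs] idea] is ⟨t,⟨⟨t,t⟩,⟨⟨e,t⟩,⟨e,e⟩⟩⟩⟩, book is t; result ⟨⟨t,t⟩,⟨⟨e,t⟩,⟨e,e⟩⟩⟩.
[[student read] [[[every runs] idea] book]]: [student read] is ⟨⟨⟨t,t⟩,⟨⟨e,t⟩,⟨e,e⟩⟩⟩,t⟩, [[[every runs] idea] book] is ⟨⟨t,t⟩,⟨⟨e,t⟩,⟨e,e⟩⟩⟩; result t.

t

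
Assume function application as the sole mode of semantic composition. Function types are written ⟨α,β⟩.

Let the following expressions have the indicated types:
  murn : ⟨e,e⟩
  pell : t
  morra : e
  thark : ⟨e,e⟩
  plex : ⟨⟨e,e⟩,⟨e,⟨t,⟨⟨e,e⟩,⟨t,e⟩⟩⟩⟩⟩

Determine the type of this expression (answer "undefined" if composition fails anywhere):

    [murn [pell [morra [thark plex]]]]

[thark plex]: plex is ⟨⟨e,e⟩,⟨e,⟨t,⟨⟨e,e⟩,⟨t,e⟩⟩⟩⟩⟩, thark is ⟨e,e⟩; result ⟨e,⟨t,⟨⟨e,e⟩,⟨t,e⟩⟩⟩⟩.
[morra [thark plex]]: [thark plex] is ⟨e,⟨t,⟨⟨e,e⟩,⟨t,e⟩⟩⟩⟩, morra is e; result ⟨t,⟨⟨e,e⟩,⟨t,e⟩⟩⟩.
[pell [morra [thark plex]]]: [morra [thark plex]] is ⟨t,⟨⟨e,e⟩,⟨t,e⟩⟩⟩, pell is t; result ⟨⟨e,e⟩,⟨t,e⟩⟩.
[murn [pell [morra [thark plex]]]]: [pell [morra [thark plex]]] is ⟨⟨e,e⟩,⟨t,e⟩⟩, murn is ⟨e,e⟩; result ⟨t,e⟩.

⟨t,e⟩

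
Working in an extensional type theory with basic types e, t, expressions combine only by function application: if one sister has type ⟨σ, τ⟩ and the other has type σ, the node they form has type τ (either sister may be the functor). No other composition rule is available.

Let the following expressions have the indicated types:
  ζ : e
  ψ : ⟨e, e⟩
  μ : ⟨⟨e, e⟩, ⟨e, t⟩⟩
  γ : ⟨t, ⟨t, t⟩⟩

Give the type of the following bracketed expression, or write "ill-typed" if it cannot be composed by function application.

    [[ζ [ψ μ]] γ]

⟨t, t⟩

[ψ μ]: functor μ : ⟨⟨e, e⟩, ⟨e, t⟩⟩, argument ψ : ⟨e, e⟩; result ⟨e, t⟩.
[ζ [ψ μ]]: functor [ψ μ] : ⟨e, t⟩, argument ζ : e; result t.
[[ζ [ψ μ]] γ]: functor γ : ⟨t, ⟨t, t⟩⟩, argument [ζ [ψ μ]] : t; result ⟨t, t⟩.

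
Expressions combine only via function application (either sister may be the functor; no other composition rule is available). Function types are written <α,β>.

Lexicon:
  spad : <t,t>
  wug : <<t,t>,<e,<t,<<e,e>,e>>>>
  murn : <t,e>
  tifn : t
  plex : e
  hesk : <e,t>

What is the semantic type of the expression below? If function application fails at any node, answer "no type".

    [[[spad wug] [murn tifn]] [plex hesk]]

[spad wug]: functor wug : <<t,t>,<e,<t,<<e,e>,e>>>>, argument spad : <t,t>; result <e,<t,<<e,e>,e>>>.
[murn tifn]: functor murn : <t,e>, argument tifn : t; result e.
[[spad wug] [murn tifn]]: functor [spad wug] : <e,<t,<<e,e>,e>>>, argument [murn tifn] : e; result <t,<<e,e>,e>>.
[plex hesk]: functor hesk : <e,t>, argument plex : e; result t.
[[[spad wug] [murn tifn]] [plex hesk]]: functor [[spad wug] [murn tifn]] : <t,<<e,e>,e>>, argument [plex hesk] : t; result <<e,e>,e>.

<<e,e>,e>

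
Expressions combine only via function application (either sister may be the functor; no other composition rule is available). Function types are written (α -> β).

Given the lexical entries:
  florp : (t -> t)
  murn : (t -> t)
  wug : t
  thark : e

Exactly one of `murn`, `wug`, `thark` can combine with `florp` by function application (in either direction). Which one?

wug

murn : (t -> t) — florp needs t; murn needs t; neither fits.
wug — combines: florp : (t -> t) takes wug : t as argument, giving t.
thark : e — florp needs t; thark needs nothing (atomic); neither fits.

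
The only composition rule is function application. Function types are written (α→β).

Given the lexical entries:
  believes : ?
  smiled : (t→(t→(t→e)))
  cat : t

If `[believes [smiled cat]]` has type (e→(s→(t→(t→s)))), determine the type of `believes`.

((t→(t→e))→(e→(s→(t→(t→s)))))

[believes [smiled cat]] must have type (e→(s→(t→(t→s)))). The sister [smiled cat] has type (t→(t→e)); that is not a function onto (e→(s→(t→(t→s)))), so believes must be the functor, of type ((t→(t→e))→(e→(s→(t→(t→s))))).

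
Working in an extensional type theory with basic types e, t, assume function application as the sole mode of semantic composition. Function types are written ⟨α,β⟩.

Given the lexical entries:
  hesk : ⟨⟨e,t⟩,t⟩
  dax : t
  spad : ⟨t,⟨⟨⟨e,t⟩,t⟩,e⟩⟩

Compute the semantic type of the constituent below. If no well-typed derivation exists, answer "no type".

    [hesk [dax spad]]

At [dax spad], spad : ⟨t,⟨⟨⟨e,t⟩,t⟩,e⟩⟩ takes dax : t, giving ⟨⟨⟨e,t⟩,t⟩,e⟩.
At [hesk [dax spad]], [dax spad] : ⟨⟨⟨e,t⟩,t⟩,e⟩ takes hesk : ⟨⟨e,t⟩,t⟩, giving e.

e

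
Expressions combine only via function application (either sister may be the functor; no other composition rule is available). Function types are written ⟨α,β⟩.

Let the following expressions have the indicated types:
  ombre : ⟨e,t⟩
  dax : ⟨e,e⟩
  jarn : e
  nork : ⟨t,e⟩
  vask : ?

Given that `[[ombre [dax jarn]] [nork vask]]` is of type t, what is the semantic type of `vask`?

[[ombre [dax jarn]] [nork vask]] must have type t. The sister [ombre [dax jarn]] has type t; that is not a function onto t, so [nork vask] must be the functor, of type ⟨t,t⟩.
[nork vask] must have type ⟨t,t⟩. The sister nork has type ⟨t,e⟩; that is not a function onto ⟨t,t⟩, so vask must be the functor, of type ⟨⟨t,e⟩,⟨t,t⟩⟩.

⟨⟨t,e⟩,⟨t,t⟩⟩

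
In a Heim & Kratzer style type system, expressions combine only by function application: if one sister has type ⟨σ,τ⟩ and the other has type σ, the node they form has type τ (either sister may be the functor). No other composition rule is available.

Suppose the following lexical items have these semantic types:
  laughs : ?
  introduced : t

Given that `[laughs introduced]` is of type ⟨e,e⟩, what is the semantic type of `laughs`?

⟨t,⟨e,e⟩⟩

At [laughs introduced] (required: ⟨e,e⟩): introduced is t, which is not a function with range ⟨e,e⟩; hence laughs is the functor — type ⟨t,⟨e,e⟩⟩.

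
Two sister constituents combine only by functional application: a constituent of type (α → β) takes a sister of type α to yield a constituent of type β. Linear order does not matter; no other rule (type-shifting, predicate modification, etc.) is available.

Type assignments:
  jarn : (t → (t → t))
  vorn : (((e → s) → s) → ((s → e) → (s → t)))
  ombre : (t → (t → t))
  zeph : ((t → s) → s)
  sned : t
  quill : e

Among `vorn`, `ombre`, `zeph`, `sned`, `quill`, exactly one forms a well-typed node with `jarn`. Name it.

sned

vorn : (((e → s) → s) → ((s → e) → (s → t))) — neither side's domain matches the other.
ombre : (t → (t → t)) — neither side's domain matches the other.
zeph : ((t → s) → s) — neither side's domain matches the other.
sned — combines: jarn : (t → (t → t)) takes sned : t as argument, giving (t → t).
quill : e — neither side's domain matches the other.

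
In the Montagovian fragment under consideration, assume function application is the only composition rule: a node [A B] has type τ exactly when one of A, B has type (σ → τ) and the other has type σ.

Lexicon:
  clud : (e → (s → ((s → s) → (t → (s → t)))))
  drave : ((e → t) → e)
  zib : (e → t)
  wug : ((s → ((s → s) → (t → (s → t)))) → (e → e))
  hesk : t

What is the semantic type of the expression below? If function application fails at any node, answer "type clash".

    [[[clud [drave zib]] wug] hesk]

type clash

[drave zib]: functor drave : ((e → t) → e), argument zib : (e → t); result e.
[clud [drave zib]]: functor clud : (e → (s → ((s → s) → (t → (s → t))))), argument [drave zib] : e; result (s → ((s → s) → (t → (s → t)))).
[[clud [drave zib]] wug]: functor wug : ((s → ((s → s) → (t → (s → t)))) → (e → e)), argument [clud [drave zib]] : (s → ((s → s) → (t → (s → t)))); result (e → e).
[[[clud [drave zib]] wug] hesk]: (e → e) with t — neither is a function whose domain matches the other; composition fails here.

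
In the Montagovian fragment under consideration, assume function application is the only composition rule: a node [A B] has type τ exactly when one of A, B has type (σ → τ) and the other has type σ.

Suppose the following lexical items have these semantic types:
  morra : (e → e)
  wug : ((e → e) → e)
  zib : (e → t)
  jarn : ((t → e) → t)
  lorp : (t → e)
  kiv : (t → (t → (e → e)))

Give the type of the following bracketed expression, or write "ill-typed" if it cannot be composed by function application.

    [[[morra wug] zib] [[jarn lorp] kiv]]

(e → e)

[morra wug] — wug of type ((e → e) → e) combines with morra of type (e → e): type e.
[[morra wug] zib] — zib of type (e → t) combines with [morra wug] of type e: type t.
[jarn lorp] — jarn of type ((t → e) → t) combines with lorp of type (t → e): type t.
[[jarn lorp] kiv] — kiv of type (t → (t → (e → e))) combines with [jarn lorp] of type t: type (t → (e → e)).
[[[morra wug] zib] [[jarn lorp] kiv]] — [[jarn lorp] kiv] of type (t → (e → e)) combines with [[morra wug] zib] of type t: type (e → e).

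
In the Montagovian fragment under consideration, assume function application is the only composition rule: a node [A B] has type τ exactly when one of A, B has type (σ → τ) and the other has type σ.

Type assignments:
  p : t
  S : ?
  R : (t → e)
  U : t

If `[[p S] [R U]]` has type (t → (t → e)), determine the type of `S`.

At [[p S] [R U]] (required: (t → (t → e))): [R U] is e, which is not a function with range (t → (t → e)); hence [p S] is the functor — type (e → (t → (t → e))).
At [p S] (required: (e → (t → (t → e)))): p is t, which is not a function with range (e → (t → (t → e))); hence S is the functor — type (t → (e → (t → (t → e)))).

(t → (e → (t → (t → e))))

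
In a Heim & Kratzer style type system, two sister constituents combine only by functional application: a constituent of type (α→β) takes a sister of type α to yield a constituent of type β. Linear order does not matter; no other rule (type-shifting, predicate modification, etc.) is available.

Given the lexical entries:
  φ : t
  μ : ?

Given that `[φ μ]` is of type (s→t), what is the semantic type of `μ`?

[φ μ] must have type (s→t). The sister φ has type t; that is not a function onto (s→t), so μ must be the functor, of type (t→(s→t)).

(t→(s→t))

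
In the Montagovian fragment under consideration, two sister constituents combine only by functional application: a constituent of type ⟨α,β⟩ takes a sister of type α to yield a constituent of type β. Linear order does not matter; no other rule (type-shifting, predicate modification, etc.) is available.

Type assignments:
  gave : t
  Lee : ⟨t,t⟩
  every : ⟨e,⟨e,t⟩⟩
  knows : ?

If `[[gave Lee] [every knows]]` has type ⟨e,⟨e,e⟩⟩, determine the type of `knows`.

[[gave Lee] [every knows]] must have type ⟨e,⟨e,e⟩⟩. The sister [gave Lee] has type t; that is not a function onto ⟨e,⟨e,e⟩⟩, so [every knows] must be the functor, of type ⟨t,⟨e,⟨e,e⟩⟩⟩.
[every knows] must have type ⟨t,⟨e,⟨e,e⟩⟩⟩. The sister every has type ⟨e,⟨e,t⟩⟩; that is not a function onto ⟨t,⟨e,⟨e,e⟩⟩⟩, so knows must be the functor, of type ⟨⟨e,⟨e,t⟩⟩,⟨t,⟨e,⟨e,e⟩⟩⟩⟩.

⟨⟨e,⟨e,t⟩⟩,⟨t,⟨e,⟨e,e⟩⟩⟩⟩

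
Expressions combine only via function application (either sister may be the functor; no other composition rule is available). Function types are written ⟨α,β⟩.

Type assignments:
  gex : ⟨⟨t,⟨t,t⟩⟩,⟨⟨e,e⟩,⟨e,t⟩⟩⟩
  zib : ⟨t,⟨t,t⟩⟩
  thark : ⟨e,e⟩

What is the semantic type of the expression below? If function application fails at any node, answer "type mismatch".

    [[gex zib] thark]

⟨e,t⟩

[gex zib]: gex is ⟨⟨t,⟨t,t⟩⟩,⟨⟨e,e⟩,⟨e,t⟩⟩⟩, zib is ⟨t,⟨t,t⟩⟩; result ⟨⟨e,e⟩,⟨e,t⟩⟩.
[[gex zib] thark]: [gex zib] is ⟨⟨e,e⟩,⟨e,t⟩⟩, thark is ⟨e,e⟩; result ⟨e,t⟩.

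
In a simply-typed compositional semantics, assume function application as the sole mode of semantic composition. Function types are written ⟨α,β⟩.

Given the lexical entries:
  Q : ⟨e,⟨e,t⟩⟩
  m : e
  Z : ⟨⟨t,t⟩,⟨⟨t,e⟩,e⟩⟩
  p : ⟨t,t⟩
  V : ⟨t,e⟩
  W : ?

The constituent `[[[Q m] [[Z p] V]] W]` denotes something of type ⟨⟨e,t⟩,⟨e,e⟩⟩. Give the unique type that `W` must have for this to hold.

[[[Q m] [[Z p] V]] W] is required to be ⟨⟨e,t⟩,⟨e,e⟩⟩. [[Q m] [[Z p] V]] : t cannot yield ⟨⟨e,t⟩,⟨e,e⟩⟩ as functor, so W : ⟨t,⟨⟨e,t⟩,⟨e,e⟩⟩⟩.

⟨t,⟨⟨e,t⟩,⟨e,e⟩⟩⟩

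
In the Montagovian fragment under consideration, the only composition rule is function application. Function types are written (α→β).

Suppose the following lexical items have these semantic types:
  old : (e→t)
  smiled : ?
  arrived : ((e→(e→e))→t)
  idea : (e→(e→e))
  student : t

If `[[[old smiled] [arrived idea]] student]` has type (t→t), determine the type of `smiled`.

((e→t)→(t→(t→(t→t))))

[[[old smiled] [arrived idea]] student] is required to be (t→t). student : t cannot yield (t→t) as functor, so [[old smiled] [arrived idea]] : (t→(t→t)).
[[old smiled] [arrived idea]] is required to be (t→(t→t)). [arrived idea] : t cannot yield (t→(t→t)) as functor, so [old smiled] : (t→(t→(t→t))).
[old smiled] is required to be (t→(t→(t→t))). old : (e→t) cannot yield (t→(t→(t→t))) as functor, so smiled : ((e→t)→(t→(t→(t→t)))).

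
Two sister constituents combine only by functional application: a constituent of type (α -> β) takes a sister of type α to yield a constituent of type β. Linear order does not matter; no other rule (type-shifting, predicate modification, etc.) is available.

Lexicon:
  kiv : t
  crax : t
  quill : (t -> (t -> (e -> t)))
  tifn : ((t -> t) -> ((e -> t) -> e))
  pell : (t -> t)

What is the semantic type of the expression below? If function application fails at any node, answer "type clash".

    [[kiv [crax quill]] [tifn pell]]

e

At [crax quill], quill : (t -> (t -> (e -> t))) takes crax : t, giving (t -> (e -> t)).
At [kiv [crax quill]], [crax quill] : (t -> (e -> t)) takes kiv : t, giving (e -> t).
At [tifn pell], tifn : ((t -> t) -> ((e -> t) -> e)) takes pell : (t -> t), giving ((e -> t) -> e).
At [[kiv [crax quill]] [tifn pell]], [tifn pell] : ((e -> t) -> e) takes [kiv [crax quill]] : (e -> t), giving e.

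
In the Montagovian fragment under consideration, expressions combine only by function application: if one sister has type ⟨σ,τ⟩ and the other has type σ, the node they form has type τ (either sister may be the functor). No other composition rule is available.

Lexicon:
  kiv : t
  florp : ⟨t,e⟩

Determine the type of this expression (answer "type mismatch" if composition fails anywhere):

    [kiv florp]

e

[kiv florp]: florp is ⟨t,e⟩, kiv is t; result e.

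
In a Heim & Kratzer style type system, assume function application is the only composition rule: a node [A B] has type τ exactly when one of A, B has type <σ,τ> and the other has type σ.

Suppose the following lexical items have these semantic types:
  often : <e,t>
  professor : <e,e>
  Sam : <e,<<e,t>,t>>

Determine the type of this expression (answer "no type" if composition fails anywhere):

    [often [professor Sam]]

no type

[professor Sam]: <e,e> with <e,<<e,t>,t>> — neither is a function whose domain matches the other; composition fails here.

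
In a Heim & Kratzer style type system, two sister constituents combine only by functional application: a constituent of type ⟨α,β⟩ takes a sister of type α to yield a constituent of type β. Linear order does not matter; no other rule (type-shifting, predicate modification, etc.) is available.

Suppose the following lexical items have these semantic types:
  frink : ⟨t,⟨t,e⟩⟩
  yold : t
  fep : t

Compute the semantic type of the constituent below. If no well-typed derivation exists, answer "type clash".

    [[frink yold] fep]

e

[frink yold]: frink is ⟨t,⟨t,e⟩⟩, yold is t; result ⟨t,e⟩.
[[frink yold] fep]: [frink yold] is ⟨t,e⟩, fep is t; result e.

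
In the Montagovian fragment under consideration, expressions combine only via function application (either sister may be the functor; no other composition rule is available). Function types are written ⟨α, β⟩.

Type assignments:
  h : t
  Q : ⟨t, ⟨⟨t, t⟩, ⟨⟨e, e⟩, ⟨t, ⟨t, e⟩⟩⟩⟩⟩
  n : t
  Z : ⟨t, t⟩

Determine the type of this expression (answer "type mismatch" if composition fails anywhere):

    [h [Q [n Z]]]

[n Z]: functor Z : ⟨t, t⟩, argument n : t; result t.
[Q [n Z]]: functor Q : ⟨t, ⟨⟨t, t⟩, ⟨⟨e, e⟩, ⟨t, ⟨t, e⟩⟩⟩⟩⟩, argument [n Z] : t; result ⟨⟨t, t⟩, ⟨⟨e, e⟩, ⟨t, ⟨t, e⟩⟩⟩⟩.
At [h [Q [n Z]]]: neither t nor ⟨⟨t, t⟩, ⟨⟨e, e⟩, ⟨t, ⟨t, e⟩⟩⟩⟩ can take the other as argument; the node is ill-typed.

type mismatch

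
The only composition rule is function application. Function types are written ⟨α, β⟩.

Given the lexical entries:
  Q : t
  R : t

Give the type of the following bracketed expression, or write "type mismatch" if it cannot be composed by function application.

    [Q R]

type mismatch

At [Q R]: neither t nor t can take the other as argument; the node is ill-typed.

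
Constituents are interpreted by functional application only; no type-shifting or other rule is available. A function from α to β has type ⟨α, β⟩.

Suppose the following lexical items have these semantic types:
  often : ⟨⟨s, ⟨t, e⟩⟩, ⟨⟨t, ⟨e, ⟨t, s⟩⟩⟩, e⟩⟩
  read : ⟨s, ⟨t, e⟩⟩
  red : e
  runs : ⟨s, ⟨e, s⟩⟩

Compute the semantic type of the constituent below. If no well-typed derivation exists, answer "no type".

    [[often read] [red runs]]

[often read]: functor often : ⟨⟨s, ⟨t, e⟩⟩, ⟨⟨t, ⟨e, ⟨t, s⟩⟩⟩, e⟩⟩, argument read : ⟨s, ⟨t, e⟩⟩; result ⟨⟨t, ⟨e, ⟨t, s⟩⟩⟩, e⟩.
[red runs]: e with ⟨s, ⟨e, s⟩⟩ — neither is a function whose domain matches the other; composition fails here.

no type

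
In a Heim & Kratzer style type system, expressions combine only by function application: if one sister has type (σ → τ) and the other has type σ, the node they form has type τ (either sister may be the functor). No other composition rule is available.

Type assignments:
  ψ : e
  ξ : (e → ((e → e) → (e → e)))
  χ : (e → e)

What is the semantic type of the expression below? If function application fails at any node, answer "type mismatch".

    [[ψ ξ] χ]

[ψ ξ]: functor ξ : (e → ((e → e) → (e → e))), argument ψ : e; result ((e → e) → (e → e)).
[[ψ ξ] χ]: functor [ψ ξ] : ((e → e) → (e → e)), argument χ : (e → e); result (e → e).

(e → e)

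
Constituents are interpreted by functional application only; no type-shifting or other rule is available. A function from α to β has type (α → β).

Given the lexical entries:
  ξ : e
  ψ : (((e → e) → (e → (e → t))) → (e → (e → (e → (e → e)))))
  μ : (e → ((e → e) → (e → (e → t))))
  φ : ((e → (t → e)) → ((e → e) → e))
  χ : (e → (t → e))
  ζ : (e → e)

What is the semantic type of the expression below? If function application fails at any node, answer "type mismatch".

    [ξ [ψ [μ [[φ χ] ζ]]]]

[φ χ]: φ is ((e → (t → e)) → ((e → e) → e)), χ is (e → (t → e)); result ((e → e) → e).
[[φ χ] ζ]: [φ χ] is ((e → e) → e), ζ is (e → e); result e.
[μ [[φ χ] ζ]]: μ is (e → ((e → e) → (e → (e → t)))), [[φ χ] ζ] is e; result ((e → e) → (e → (e → t))).
[ψ [μ [[φ χ] ζ]]]: ψ is (((e → e) → (e → (e → t))) → (e → (e → (e → (e → e))))), [μ [[φ χ] ζ]] is ((e → e) → (e → (e → t))); result (e → (e → (e → (e → e)))).
[ξ [ψ [μ [[φ χ] ζ]]]]: [ψ [μ [[φ χ] ζ]]] is (e → (e → (e → (e → e)))), ξ is e; result (e → (e → (e → e))).

(e → (e → (e → e)))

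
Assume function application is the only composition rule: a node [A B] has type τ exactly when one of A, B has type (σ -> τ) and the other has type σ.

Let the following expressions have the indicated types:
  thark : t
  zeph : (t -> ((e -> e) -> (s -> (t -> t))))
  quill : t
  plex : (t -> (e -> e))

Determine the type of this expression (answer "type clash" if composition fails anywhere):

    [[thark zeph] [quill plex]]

(s -> (t -> t))

[thark zeph] — zeph of type (t -> ((e -> e) -> (s -> (t -> t)))) combines with thark of type t: type ((e -> e) -> (s -> (t -> t))).
[quill plex] — plex of type (t -> (e -> e)) combines with quill of type t: type (e -> e).
[[thark zeph] [quill plex]] — [thark zeph] of type ((e -> e) -> (s -> (t -> t))) combines with [quill plex] of type (e -> e): type (s -> (t -> t)).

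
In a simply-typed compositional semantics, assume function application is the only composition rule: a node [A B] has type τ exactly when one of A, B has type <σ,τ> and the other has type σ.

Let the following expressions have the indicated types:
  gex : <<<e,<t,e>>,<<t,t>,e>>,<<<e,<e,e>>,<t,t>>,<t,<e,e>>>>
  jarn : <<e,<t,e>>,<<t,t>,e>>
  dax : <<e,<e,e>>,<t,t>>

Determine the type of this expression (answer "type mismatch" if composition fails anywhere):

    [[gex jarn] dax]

<t,<e,e>>

[gex jarn]: functor gex : <<<e,<t,e>>,<<t,t>,e>>,<<<e,<e,e>>,<t,t>>,<t,<e,e>>>>, argument jarn : <<e,<t,e>>,<<t,t>,e>>; result <<<e,<e,e>>,<t,t>>,<t,<e,e>>>.
[[gex jarn] dax]: functor [gex jarn] : <<<e,<e,e>>,<t,t>>,<t,<e,e>>>, argument dax : <<e,<e,e>>,<t,t>>; result <t,<e,e>>.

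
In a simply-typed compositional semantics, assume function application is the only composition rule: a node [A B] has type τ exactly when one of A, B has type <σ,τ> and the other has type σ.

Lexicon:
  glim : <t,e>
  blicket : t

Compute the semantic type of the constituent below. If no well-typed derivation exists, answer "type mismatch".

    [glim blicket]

[glim blicket] — glim of type <t,e> combines with blicket of type t: type e.

e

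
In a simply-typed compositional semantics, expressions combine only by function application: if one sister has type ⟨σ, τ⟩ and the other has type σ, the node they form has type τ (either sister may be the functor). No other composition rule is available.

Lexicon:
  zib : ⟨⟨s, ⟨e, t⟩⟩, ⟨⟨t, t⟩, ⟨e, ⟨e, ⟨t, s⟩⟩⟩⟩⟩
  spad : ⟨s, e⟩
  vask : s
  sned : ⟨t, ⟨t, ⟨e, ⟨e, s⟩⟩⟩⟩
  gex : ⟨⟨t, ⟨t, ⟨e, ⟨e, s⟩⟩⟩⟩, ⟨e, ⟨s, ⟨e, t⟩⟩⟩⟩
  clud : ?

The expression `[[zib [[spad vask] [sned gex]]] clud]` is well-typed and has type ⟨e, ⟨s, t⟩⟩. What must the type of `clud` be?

⟨⟨⟨t, t⟩, ⟨e, ⟨e, ⟨t, s⟩⟩⟩⟩, ⟨e, ⟨s, t⟩⟩⟩

[[zib [[spad vask] [sned gex]]] clud] is required to be ⟨e, ⟨s, t⟩⟩. [zib [[spad vask] [sned gex]]] : ⟨⟨t, t⟩, ⟨e, ⟨e, ⟨t, s⟩⟩⟩⟩ cannot yield ⟨e, ⟨s, t⟩⟩ as functor, so clud : ⟨⟨⟨t, t⟩, ⟨e, ⟨e, ⟨t, s⟩⟩⟩⟩, ⟨e, ⟨s, t⟩⟩⟩.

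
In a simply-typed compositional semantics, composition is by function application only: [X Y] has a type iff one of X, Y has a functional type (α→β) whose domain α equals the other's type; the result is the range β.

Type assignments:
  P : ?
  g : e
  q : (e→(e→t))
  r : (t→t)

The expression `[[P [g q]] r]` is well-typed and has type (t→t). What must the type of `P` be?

At [[P [g q]] r] (required: (t→t)): r is (t→t), which is not a function with range (t→t); hence [P [g q]] is the functor — type ((t→t)→(t→t)).
At [P [g q]] (required: ((t→t)→(t→t))): [g q] is (e→t), which is not a function with range ((t→t)→(t→t)); hence P is the functor — type ((e→t)→((t→t)→(t→t))).

((e→t)→((t→t)→(t→t)))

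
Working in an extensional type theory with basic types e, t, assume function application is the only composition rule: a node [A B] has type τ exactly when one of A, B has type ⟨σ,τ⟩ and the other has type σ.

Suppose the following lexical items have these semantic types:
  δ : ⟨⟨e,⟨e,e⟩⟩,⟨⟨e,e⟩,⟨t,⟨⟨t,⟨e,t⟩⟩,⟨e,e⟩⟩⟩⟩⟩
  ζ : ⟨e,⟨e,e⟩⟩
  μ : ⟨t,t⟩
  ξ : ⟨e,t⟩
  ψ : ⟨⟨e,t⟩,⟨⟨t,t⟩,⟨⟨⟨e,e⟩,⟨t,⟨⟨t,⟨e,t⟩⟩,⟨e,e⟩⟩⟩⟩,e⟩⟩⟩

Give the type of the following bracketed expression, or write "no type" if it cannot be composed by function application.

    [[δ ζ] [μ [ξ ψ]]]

[δ ζ]: δ is ⟨⟨e,⟨e,e⟩⟩,⟨⟨e,e⟩,⟨t,⟨⟨t,⟨e,t⟩⟩,⟨e,e⟩⟩⟩⟩⟩, ζ is ⟨e,⟨e,e⟩⟩; result ⟨⟨e,e⟩,⟨t,⟨⟨t,⟨e,t⟩⟩,⟨e,e⟩⟩⟩⟩.
[ξ ψ]: ψ is ⟨⟨e,t⟩,⟨⟨t,t⟩,⟨⟨⟨e,e⟩,⟨t,⟨⟨t,⟨e,t⟩⟩,⟨e,e⟩⟩⟩⟩,e⟩⟩⟩, ξ is ⟨e,t⟩; result ⟨⟨t,t⟩,⟨⟨⟨e,e⟩,⟨t,⟨⟨t,⟨e,t⟩⟩,⟨e,e⟩⟩⟩⟩,e⟩⟩.
[μ [ξ ψ]]: [ξ ψ] is ⟨⟨t,t⟩,⟨⟨⟨e,e⟩,⟨t,⟨⟨t,⟨e,t⟩⟩,⟨e,e⟩⟩⟩⟩,e⟩⟩, μ is ⟨t,t⟩; result ⟨⟨⟨e,e⟩,⟨t,⟨⟨t,⟨e,t⟩⟩,⟨e,e⟩⟩⟩⟩,e⟩.
[[δ ζ] [μ [ξ ψ]]]: [μ [ξ ψ]] is ⟨⟨⟨e,e⟩,⟨t,⟨⟨t,⟨e,t⟩⟩,⟨e,e⟩⟩⟩⟩,e⟩, [δ ζ] is ⟨⟨e,e⟩,⟨t,⟨⟨t,⟨e,t⟩⟩,⟨e,e⟩⟩⟩⟩; result e.

e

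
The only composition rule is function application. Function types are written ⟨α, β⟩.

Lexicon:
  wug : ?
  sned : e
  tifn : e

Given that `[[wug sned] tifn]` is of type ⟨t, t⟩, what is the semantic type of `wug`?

At [[wug sned] tifn] (required: ⟨t, t⟩): tifn is e, which is not a function with range ⟨t, t⟩; hence [wug sned] is the functor — type ⟨e, ⟨t, t⟩⟩.
At [wug sned] (required: ⟨e, ⟨t, t⟩⟩): sned is e, which is not a function with range ⟨e, ⟨t, t⟩⟩; hence wug is the functor — type ⟨e, ⟨e, ⟨t, t⟩⟩⟩.

⟨e, ⟨e, ⟨t, t⟩⟩⟩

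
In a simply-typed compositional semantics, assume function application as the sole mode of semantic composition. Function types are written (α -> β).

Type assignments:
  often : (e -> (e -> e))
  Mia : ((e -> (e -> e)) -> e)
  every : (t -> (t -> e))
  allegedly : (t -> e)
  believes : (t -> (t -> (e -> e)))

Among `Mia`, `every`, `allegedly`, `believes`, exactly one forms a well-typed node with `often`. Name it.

Mia

Mia — combines: Mia : ((e -> (e -> e)) -> e) takes often : (e -> (e -> e)) as argument, giving e.
every : (t -> (t -> e)) — neither side's domain matches the other.
allegedly : (t -> e) — neither side's domain matches the other.
believes : (t -> (t -> (e -> e))) — neither side's domain matches the other.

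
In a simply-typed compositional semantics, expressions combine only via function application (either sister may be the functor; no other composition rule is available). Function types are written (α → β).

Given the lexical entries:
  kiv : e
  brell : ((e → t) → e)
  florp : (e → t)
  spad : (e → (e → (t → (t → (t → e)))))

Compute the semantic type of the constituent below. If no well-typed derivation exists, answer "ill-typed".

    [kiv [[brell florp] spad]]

(t → (t → (t → e)))

[brell florp]: ((e → t) → e) applied to (e → t) yields e.
[[brell florp] spad]: (e → (e → (t → (t → (t → e))))) applied to e yields (e → (t → (t → (t → e)))).
[kiv [[brell florp] spad]]: (e → (t → (t → (t → e)))) applied to e yields (t → (t → (t → e))).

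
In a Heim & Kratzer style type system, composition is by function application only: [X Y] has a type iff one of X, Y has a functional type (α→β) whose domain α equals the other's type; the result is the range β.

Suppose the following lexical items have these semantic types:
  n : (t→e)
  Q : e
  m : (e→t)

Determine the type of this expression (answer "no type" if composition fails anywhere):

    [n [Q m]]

e

[Q m] — m of type (e→t) combines with Q of type e: type t.
[n [Q m]] — n of type (t→e) combines with [Q m] of type t: type e.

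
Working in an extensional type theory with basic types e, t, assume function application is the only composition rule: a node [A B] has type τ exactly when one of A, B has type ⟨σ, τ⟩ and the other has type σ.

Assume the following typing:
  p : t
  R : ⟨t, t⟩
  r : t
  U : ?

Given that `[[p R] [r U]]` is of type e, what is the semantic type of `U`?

[[p R] [r U]] must have type e. The sister [p R] has type t; that is not a function onto e, so [r U] must be the functor, of type ⟨t, e⟩.
[r U] must have type ⟨t, e⟩. The sister r has type t; that is not a function onto ⟨t, e⟩, so U must be the functor, of type ⟨t, ⟨t, e⟩⟩.

⟨t, ⟨t, e⟩⟩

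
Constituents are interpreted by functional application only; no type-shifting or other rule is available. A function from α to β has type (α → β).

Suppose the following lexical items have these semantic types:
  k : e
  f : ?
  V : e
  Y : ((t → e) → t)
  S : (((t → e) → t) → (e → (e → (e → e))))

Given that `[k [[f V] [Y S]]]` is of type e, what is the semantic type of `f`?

[k [[f V] [Y S]]] is required to be e. k : e cannot yield e as functor, so [[f V] [Y S]] : (e → e).
[[f V] [Y S]] is required to be (e → e). [Y S] : (e → (e → (e → e))) cannot yield (e → e) as functor, so [f V] : ((e → (e → (e → e))) → (e → e)).
[f V] is required to be ((e → (e → (e → e))) → (e → e)). V : e cannot yield ((e → (e → (e → e))) → (e → e)) as functor, so f : (e → ((e → (e → (e → e))) → (e → e))).

(e → ((e → (e → (e → e))) → (e → e)))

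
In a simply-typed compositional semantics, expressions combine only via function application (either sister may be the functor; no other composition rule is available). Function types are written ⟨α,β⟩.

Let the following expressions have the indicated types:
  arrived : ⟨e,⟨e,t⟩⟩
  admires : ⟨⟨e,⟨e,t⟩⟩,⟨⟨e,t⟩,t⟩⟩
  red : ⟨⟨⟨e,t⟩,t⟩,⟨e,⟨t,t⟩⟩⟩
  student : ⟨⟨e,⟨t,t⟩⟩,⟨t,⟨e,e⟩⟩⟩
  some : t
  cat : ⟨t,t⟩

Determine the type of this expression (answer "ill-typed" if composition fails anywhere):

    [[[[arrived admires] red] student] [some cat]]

[arrived admires]: functor admires : ⟨⟨e,⟨e,t⟩⟩,⟨⟨e,t⟩,t⟩⟩, argument arrived : ⟨e,⟨e,t⟩⟩; result ⟨⟨e,t⟩,t⟩.
[[arrived admires] red]: functor red : ⟨⟨⟨e,t⟩,t⟩,⟨e,⟨t,t⟩⟩⟩, argument [arrived admires] : ⟨⟨e,t⟩,t⟩; result ⟨e,⟨t,t⟩⟩.
[[[arrived admires] red] student]: functor student : ⟨⟨e,⟨t,t⟩⟩,⟨t,⟨e,e⟩⟩⟩, argument [[arrived admires] red] : ⟨e,⟨t,t⟩⟩; result ⟨t,⟨e,e⟩⟩.
[some cat]: functor cat : ⟨t,t⟩, argument some : t; result t.
[[[[arrived admires] red] student] [some cat]]: functor [[[arrived admires] red] student] : ⟨t,⟨e,e⟩⟩, argument [some cat] : t; result ⟨e,e⟩.

⟨e,e⟩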